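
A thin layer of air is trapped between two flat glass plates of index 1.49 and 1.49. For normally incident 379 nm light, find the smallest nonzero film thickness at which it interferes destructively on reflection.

At the upper boundary (n = 1.49 to n = 1.0) the reflected ray undergoes no phase shift.
Ray reflecting at the bottom interface goes from n = 1.0 toward n = 1.49: a half-wave phase shift.
Exactly one π shift → a net half-wave offset.
With one net inversion, destructive interference in reflection requires 2 n t = m λ.
Minimum nonzero at m = 1: t = λ / (2 n) = 379 / (2 × 1.0) = 190 nm.

190 nm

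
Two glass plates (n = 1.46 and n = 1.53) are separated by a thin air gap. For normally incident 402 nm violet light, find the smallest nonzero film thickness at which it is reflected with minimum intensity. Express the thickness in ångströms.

At the upper boundary (n = 1.46 to n = 1.0) the reflected ray undergoes no phase shift.
Ray reflecting at the bottom interface goes from n = 1.0 toward n = 1.53: a half-wave phase shift.
Net: one phase inversion between the two reflected rays.
With one net inversion, destructive interference in reflection requires 2 n t = m λ.
Minimum nonzero at m = 1: t = λ / (2 n) = 402 / (2 × 1.0) = 201 nm.

2010 Å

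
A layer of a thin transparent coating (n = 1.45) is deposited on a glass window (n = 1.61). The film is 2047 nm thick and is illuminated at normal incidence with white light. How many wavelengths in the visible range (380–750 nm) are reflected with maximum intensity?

8

At the upper boundary (n = 1.0 to n = 1.45) the reflected ray undergoes a half-wave phase shift.
Ray reflecting at the bottom interface goes from n = 1.45 toward n = 1.61: a half-wave phase shift.
Zero or two π shifts → no net half-wave offset.
For maximum reflection here: 2 n t = m λ.
λ = 2 n t / m = 5936 / m nm.
m=7: 848 nm (IR); m=8: 742 nm (visible); m=9: 660 nm (visible); m=10: 594 nm (visible); m=11: 540 nm (visible); m=12: 495 nm (visible); m=13: 457 nm (visible); m=14: 424 nm (visible); m=15: 396 nm (visible); m=16: 371 nm (UV).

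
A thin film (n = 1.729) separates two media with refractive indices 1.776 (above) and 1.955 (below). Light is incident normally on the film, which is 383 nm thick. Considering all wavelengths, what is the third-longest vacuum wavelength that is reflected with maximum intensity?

At the upper boundary (n = 1.776 to n = 1.729) the reflected ray undergoes no phase shift.
At the lower boundary (n = 1.729 to n = 1.955) the reflected ray undergoes a half-wave phase shift.
Exactly one π shift → a net half-wave offset.
With one net inversion, constructive interference in reflection requires 2 n t = (m + ½) λ.
λ = 2 n t / (m + ½). The third-longest wavelength is m = 2: λ = 2 × 1.729 × 383 / 2.50 = 530 nm.

530 nm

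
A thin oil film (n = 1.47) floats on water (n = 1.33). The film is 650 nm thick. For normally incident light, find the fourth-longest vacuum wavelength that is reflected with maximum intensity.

546 nm

At the upper boundary (n = 1.0 to n = 1.47) the reflected ray undergoes a half-wave phase shift.
Ray reflecting at the bottom interface goes from n = 1.47 toward n = 1.33: no phase shift.
The two reflections differ by half a wavelength.
With one net inversion, constructive interference in reflection requires 2 n t = (m + ½) λ.
λ = 2 n t / (m + ½). The fourth-longest wavelength is m = 3: λ = 2 × 1.47 × 650 / 3.50 = 546 nm.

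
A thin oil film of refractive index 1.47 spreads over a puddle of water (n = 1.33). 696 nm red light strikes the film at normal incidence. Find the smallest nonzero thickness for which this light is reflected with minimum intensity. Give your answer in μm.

Ray reflecting at the top interface goes from n = 1.0 toward n = 1.47: a half-wave phase shift.
Bottom surface (1.47 → 1.33): reflection off a lower-index medium gives no phase shift.
The two reflections differ by half a wavelength.
For dark reflection here: 2 n t = m λ.
The smallest nonzero thickness corresponds to m = 1: t = m λ / (2 n) = 1.00 × 696 / (2 × 1.47) = 237 nm.

0.237 μm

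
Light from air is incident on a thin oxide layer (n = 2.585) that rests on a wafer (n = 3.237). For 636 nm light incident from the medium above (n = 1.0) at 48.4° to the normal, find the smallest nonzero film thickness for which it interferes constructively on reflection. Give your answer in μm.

0.129 μm

Ray reflecting at the top interface goes from n = 1.0 toward n = 2.585: a half-wave phase shift.
At the lower boundary (n = 2.585 to n = 3.237) the reflected ray undergoes a half-wave phase shift.
Zero or two π shifts → no net half-wave offset.
With no net inversion, constructive interference in reflection requires 2 n t cos θ_r = m λ.
Snell's law: 1.0 sin 48.4° = 2.585 sin θ_r → sin θ_r = 0.289, cos θ_r = 0.957.
Minimum nonzero at m = 1: t = λ / (2 n cos θ_r) = 636 / (2 × 2.585 × 0.957) = 129 nm.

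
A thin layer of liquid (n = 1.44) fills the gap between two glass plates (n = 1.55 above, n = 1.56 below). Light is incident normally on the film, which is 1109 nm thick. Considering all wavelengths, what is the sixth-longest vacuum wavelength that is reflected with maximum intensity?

581 nm

Top surface (1.55 → 1.44): reflection off a lower-index medium gives no phase shift.
Bottom surface (1.44 → 1.56): reflection off a higher-index medium gives a half-wave phase shift.
Exactly one π shift → a net half-wave offset.
For bright reflection here: 2 n t = (m + ½) λ.
λ = 2 n t / (m + ½). The sixth-longest wavelength is m = 5: λ = 2 × 1.44 × 1109 / 5.50 = 581 nm.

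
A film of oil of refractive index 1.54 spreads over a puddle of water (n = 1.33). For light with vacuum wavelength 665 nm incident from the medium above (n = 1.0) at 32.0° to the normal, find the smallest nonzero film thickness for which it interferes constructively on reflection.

115 nm

Top surface (1.0 → 1.54): reflection off a higher-index medium gives a half-wave phase shift.
At the lower boundary (n = 1.54 to n = 1.33) the reflected ray undergoes no phase shift.
The two reflections differ by half a wavelength.
With one net inversion, constructive interference in reflection requires 2 n t cos θ_r = (m + ½) λ.
Snell's law: 1.0 sin 32.0° = 1.54 sin θ_r → sin θ_r = 0.344, cos θ_r = 0.939.
Minimum at m = 0: t = λ / (4 n cos θ_r) = 665 / (4 × 1.54 × 0.939) = 115 nm.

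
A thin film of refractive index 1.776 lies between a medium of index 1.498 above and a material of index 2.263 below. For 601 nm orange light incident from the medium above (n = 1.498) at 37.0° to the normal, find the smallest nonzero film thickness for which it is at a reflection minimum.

Top surface (1.498 → 1.776): reflection off a higher-index medium gives a half-wave phase shift.
Bottom surface (1.776 → 2.263): reflection off a higher-index medium gives a half-wave phase shift.
Net: no relative phase inversion (both shifts match).
With no net inversion, destructive interference in reflection requires 2 n t cos θ_r = (m + ½) λ.
Snell's law: 1.498 sin 37.0° = 1.776 sin θ_r → sin θ_r = 0.508, cos θ_r = 0.862.
Minimum at m = 0: t = λ / (4 n cos θ_r) = 601 / (4 × 1.776 × 0.862) = 98.2 nm.

98.2 nm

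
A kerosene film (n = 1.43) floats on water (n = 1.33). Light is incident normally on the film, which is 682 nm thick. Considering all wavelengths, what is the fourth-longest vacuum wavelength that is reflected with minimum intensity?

488 nm

Ray reflecting at the top interface goes from n = 1.0 toward n = 1.43: a half-wave phase shift.
Ray reflecting at the bottom interface goes from n = 1.43 toward n = 1.33: no phase shift.
Net: one phase inversion between the two reflected rays.
So the condition for destructive reflection is 2 n t = m λ.
λ = 2 n t / m. The fourth-longest wavelength is m = 4: λ = 2 × 1.43 × 682 / 4.00 = 488 nm.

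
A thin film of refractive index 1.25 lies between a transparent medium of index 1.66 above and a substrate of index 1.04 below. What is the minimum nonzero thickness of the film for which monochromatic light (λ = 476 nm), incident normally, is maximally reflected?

190 nm

Top surface (1.66 → 1.25): reflection off a lower-index medium gives no phase shift.
At the lower boundary (n = 1.25 to n = 1.04) the reflected ray undergoes no phase shift.
Net: no relative phase inversion (both shifts match).
So the condition for constructive reflection is 2 n t = m λ.
Minimum nonzero at m = 1: t = λ / (2 n) = 476 / (2 × 1.25) = 190 nm.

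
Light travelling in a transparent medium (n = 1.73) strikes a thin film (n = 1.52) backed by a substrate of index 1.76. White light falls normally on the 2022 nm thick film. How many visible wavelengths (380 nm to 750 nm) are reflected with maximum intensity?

Ray reflecting at the top interface goes from n = 1.73 toward n = 1.52: no phase shift.
Ray reflecting at the bottom interface goes from n = 1.52 toward n = 1.76: a half-wave phase shift.
Net: one phase inversion between the two reflected rays.
With one net inversion, constructive interference in reflection requires 2 n t = (m + ½) λ.
λ = 2 n t / (m + ½) = 6147 / (m + ½) nm.
m=7: 820 nm (IR); m=8: 723 nm (visible); m=9: 647 nm (visible); m=10: 585 nm (visible); m=11: 535 nm (visible); m=12: 492 nm (visible); m=13: 455 nm (visible); m=14: 424 nm (visible); m=15: 397 nm (visible); m=16: 373 nm (UV).

8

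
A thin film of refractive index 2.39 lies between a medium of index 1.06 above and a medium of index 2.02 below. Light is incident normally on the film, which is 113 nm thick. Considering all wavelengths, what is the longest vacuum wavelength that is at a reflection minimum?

540 nm

At the upper boundary (n = 1.06 to n = 2.39) the reflected ray undergoes a half-wave phase shift.
Bottom surface (2.39 → 2.02): reflection off a lower-index medium gives no phase shift.
The two reflections differ by half a wavelength.
With one net inversion, destructive interference in reflection requires 2 n t = m λ.
λ = 2 n t / m. The longest wavelength is m = 1: λ = 2 × 2.39 × 113 / 1.00 = 540 nm.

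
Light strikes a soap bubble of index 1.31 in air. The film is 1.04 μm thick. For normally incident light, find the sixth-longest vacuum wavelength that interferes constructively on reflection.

495 nm

Ray reflecting at the top interface goes from n = 1.0 toward n = 1.31: a half-wave phase shift.
Ray reflecting at the bottom interface goes from n = 1.31 toward n = 1.0: no phase shift.
Exactly one π shift → a net half-wave offset.
With one net inversion, constructive interference in reflection requires 2 n t = (m + ½) λ.
λ = 2 n t / (m + ½). The sixth-longest wavelength is m = 5: λ = 2 × 1.31 × 1040 / 5.50 = 495 nm.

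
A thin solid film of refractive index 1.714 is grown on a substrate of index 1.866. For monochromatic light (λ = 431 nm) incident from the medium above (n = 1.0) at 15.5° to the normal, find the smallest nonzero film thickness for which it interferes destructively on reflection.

Ray reflecting at the top interface goes from n = 1.0 toward n = 1.714: a half-wave phase shift.
Ray reflecting at the bottom interface goes from n = 1.714 toward n = 1.866: a half-wave phase shift.
Net: no relative phase inversion (both shifts match).
For minimum reflection here: 2 n t cos θ_r = (m + ½) λ.
Snell's law: 1.0 sin 15.5° = 1.714 sin θ_r → sin θ_r = 0.156, cos θ_r = 0.988.
Minimum at m = 0: t = λ / (4 n cos θ_r) = 431 / (4 × 1.714 × 0.988) = 63.6 nm.

63.6 nm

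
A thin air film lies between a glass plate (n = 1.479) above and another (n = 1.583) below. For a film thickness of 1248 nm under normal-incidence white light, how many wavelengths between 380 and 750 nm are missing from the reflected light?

3

Top surface (1.479 → 1.0): reflection off a lower-index medium gives no phase shift.
Bottom surface (1.0 → 1.583): reflection off a higher-index medium gives a half-wave phase shift.
Net: one phase inversion between the two reflected rays.
With one net inversion, destructive interference in reflection requires 2 n t = m λ.
λ = 2 n t / m = 2496 / m nm.
m=3: 832 nm (IR); m=4: 624 nm (visible); m=5: 499 nm (visible); m=6: 416 nm (visible); m=7: 357 nm (UV).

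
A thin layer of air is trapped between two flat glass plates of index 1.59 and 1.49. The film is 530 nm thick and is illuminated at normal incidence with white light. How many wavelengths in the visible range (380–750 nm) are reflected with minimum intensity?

Top surface (1.59 → 1.0): reflection off a lower-index medium gives no phase shift.
At the lower boundary (n = 1.0 to n = 1.49) the reflected ray undergoes a half-wave phase shift.
Exactly one π shift → a net half-wave offset.
For minimum reflection here: 2 n t = m λ.
λ = 2 n t / m = 1060 / m nm.
m=1: 1060 nm (IR); m=2: 530 nm (visible); m=3: 353 nm (UV).

1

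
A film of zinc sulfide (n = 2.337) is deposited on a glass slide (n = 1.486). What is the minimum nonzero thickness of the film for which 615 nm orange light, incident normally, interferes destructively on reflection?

132 nm

Ray reflecting at the top interface goes from n = 1.0 toward n = 2.337: a half-wave phase shift.
At the lower boundary (n = 2.337 to n = 1.486) the reflected ray undergoes no phase shift.
Net: one phase inversion between the two reflected rays.
For minimum reflection here: 2 n t = m λ.
Minimum nonzero at m = 1: t = λ / (2 n) = 615 / (2 × 2.337) = 132 nm.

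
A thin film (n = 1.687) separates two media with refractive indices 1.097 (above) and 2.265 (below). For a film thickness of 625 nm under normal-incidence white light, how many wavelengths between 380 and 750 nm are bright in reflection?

Top surface (1.097 → 1.687): reflection off a higher-index medium gives a half-wave phase shift.
Ray reflecting at the bottom interface goes from n = 1.687 toward n = 2.265: a half-wave phase shift.
Net: no relative phase inversion (both shifts match).
So the condition for constructive reflection is 2 n t = m λ.
λ = 2 n t / m = 2109 / m nm.
m=2: 1054 nm (IR); m=3: 703 nm (visible); m=4: 527 nm (visible); m=5: 422 nm (visible); m=6: 351 nm (UV).

3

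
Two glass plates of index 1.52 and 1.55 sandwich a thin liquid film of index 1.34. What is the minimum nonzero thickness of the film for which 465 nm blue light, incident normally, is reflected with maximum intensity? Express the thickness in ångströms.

868 Å

At the upper boundary (n = 1.52 to n = 1.34) the reflected ray undergoes no phase shift.
Bottom surface (1.34 → 1.55): reflection off a higher-index medium gives a half-wave phase shift.
Net: one phase inversion between the two reflected rays.
So the condition for constructive reflection is 2 n t = (m + ½) λ.
Minimum at m = 0: t = λ / (4 n) = 465 / (4 × 1.34) = 86.8 nm.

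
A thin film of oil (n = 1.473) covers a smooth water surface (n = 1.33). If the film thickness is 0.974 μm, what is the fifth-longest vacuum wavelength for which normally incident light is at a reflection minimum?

574 nm

Top surface (1.0 → 1.473): reflection off a higher-index medium gives a half-wave phase shift.
Ray reflecting at the bottom interface goes from n = 1.473 toward n = 1.33: no phase shift.
The two reflections differ by half a wavelength.
So the condition for destructive reflection is 2 n t = m λ.
λ = 2 n t / m. The fifth-longest wavelength is m = 5: λ = 2 × 1.473 × 974 / 5.00 = 574 nm.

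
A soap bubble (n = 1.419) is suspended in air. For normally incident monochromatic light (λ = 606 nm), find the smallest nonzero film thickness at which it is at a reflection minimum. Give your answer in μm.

0.214 μm

Ray reflecting at the top interface goes from n = 1.0 toward n = 1.419: a half-wave phase shift.
Ray reflecting at the bottom interface goes from n = 1.419 toward n = 1.0: no phase shift.
Exactly one π shift → a net half-wave offset.
With one net inversion, destructive interference in reflection requires 2 n t = m λ.
Minimum nonzero at m = 1: t = λ / (2 n) = 606 / (2 × 1.419) = 214 nm.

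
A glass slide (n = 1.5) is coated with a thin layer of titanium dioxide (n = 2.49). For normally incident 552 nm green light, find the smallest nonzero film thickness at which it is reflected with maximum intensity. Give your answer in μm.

0.0554 μm

Ray reflecting at the top interface goes from n = 1.0 toward n = 2.49: a half-wave phase shift.
Ray reflecting at the bottom interface goes from n = 2.49 toward n = 1.5: no phase shift.
Exactly one π shift → a net half-wave offset.
With one net inversion, constructive interference in reflection requires 2 n t = (m + ½) λ.
Minimum at m = 0: t = λ / (4 n) = 552 / (4 × 2.49) = 55.4 nm.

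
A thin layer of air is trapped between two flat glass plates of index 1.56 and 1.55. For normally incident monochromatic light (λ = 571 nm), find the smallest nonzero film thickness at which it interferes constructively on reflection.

143 nm

At the upper boundary (n = 1.56 to n = 1.0) the reflected ray undergoes no phase shift.
At the lower boundary (n = 1.0 to n = 1.55) the reflected ray undergoes a half-wave phase shift.
Exactly one π shift → a net half-wave offset.
So the condition for constructive reflection is 2 n t = (m + ½) λ.
Minimum at m = 0: t = λ / (4 n) = 571 / (4 × 1.0) = 143 nm.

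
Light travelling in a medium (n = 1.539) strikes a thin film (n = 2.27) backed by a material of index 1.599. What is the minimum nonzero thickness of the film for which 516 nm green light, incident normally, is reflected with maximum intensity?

At the upper boundary (n = 1.539 to n = 2.27) the reflected ray undergoes a half-wave phase shift.
Ray reflecting at the bottom interface goes from n = 2.27 toward n = 1.599: no phase shift.
The two reflections differ by half a wavelength.
With one net inversion, constructive interference in reflection requires 2 n t = (m + ½) λ.
Minimum at m = 0: t = λ / (4 n) = 516 / (4 × 2.27) = 56.8 nm.

56.8 nm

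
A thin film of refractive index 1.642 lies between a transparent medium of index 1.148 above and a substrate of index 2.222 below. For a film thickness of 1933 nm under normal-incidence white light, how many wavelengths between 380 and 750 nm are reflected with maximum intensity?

At the upper boundary (n = 1.148 to n = 1.642) the reflected ray undergoes a half-wave phase shift.
Ray reflecting at the bottom interface goes from n = 1.642 toward n = 2.222: a half-wave phase shift.
The two reflections carry the same phase change, so no net offset.
For bright reflection here: 2 n t = m λ.
λ = 2 n t / m = 6348 / m nm.
m=8: 793 nm (IR); m=9: 705 nm (visible); m=10: 635 nm (visible); m=11: 577 nm (visible); m=12: 529 nm (visible); m=13: 488 nm (visible); m=14: 453 nm (visible); m=15: 423 nm (visible); m=16: 397 nm (visible); m=17: 373 nm (UV).

8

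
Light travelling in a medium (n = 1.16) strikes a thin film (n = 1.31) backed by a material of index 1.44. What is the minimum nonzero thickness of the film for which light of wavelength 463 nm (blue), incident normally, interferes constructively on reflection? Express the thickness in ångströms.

Ray reflecting at the top interface goes from n = 1.16 toward n = 1.31: a half-wave phase shift.
Ray reflecting at the bottom interface goes from n = 1.31 toward n = 1.44: a half-wave phase shift.
Net: no relative phase inversion (both shifts match).
For bright reflection here: 2 n t = m λ.
Minimum nonzero at m = 1: t = λ / (2 n) = 463 / (2 × 1.31) = 177 nm.

1767 Å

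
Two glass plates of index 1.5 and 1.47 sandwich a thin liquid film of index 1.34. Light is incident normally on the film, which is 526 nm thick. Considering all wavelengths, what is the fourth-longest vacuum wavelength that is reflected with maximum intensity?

403 nm

At the upper boundary (n = 1.5 to n = 1.34) the reflected ray undergoes no phase shift.
Ray reflecting at the bottom interface goes from n = 1.34 toward n = 1.47: a half-wave phase shift.
The two reflections differ by half a wavelength.
So the condition for constructive reflection is 2 n t = (m + ½) λ.
λ = 2 n t / (m + ½). The fourth-longest wavelength is m = 3: λ = 2 × 1.34 × 526 / 3.50 = 403 nm.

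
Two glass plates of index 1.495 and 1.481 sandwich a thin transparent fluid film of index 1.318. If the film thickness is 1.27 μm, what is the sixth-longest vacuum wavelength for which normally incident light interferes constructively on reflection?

609 nm

Top surface (1.495 → 1.318): reflection off a lower-index medium gives no phase shift.
Bottom surface (1.318 → 1.481): reflection off a higher-index medium gives a half-wave phase shift.
Exactly one π shift → a net half-wave offset.
So the condition for constructive reflection is 2 n t = (m + ½) λ.
λ = 2 n t / (m + ½). The sixth-longest wavelength is m = 5: λ = 2 × 1.318 × 1270 / 5.50 = 609 nm.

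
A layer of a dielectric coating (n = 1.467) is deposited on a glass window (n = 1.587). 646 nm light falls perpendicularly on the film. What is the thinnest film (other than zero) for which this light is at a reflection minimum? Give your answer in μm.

0.110 μm

Top surface (1.0 → 1.467): reflection off a higher-index medium gives a half-wave phase shift.
At the lower boundary (n = 1.467 to n = 1.587) the reflected ray undergoes a half-wave phase shift.
Zero or two π shifts → no net half-wave offset.
So the condition for destructive reflection is 2 n t = (m + ½) λ.
Minimum at m = 0: t = λ / (4 n) = 646 / (4 × 1.467) = 110 nm.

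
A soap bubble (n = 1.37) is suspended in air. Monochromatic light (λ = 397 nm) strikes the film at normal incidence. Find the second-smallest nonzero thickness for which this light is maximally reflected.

Top surface (1.0 → 1.37): reflection off a higher-index medium gives a half-wave phase shift.
At the lower boundary (n = 1.37 to n = 1.0) the reflected ray undergoes no phase shift.
Net: one phase inversion between the two reflected rays.
So the condition for constructive reflection is 2 n t = (m + ½) λ.
The second-smallest nonzero thickness corresponds to m = 1: t = (m + ½) λ / (2 n) = 1.50 × 397 / (2 × 1.37) = 217 nm.

217 nm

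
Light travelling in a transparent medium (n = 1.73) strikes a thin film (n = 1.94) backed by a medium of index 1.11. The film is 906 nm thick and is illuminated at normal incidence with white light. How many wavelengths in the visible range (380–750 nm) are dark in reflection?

5

At the upper boundary (n = 1.73 to n = 1.94) the reflected ray undergoes a half-wave phase shift.
Bottom surface (1.94 → 1.11): reflection off a lower-index medium gives no phase shift.
Net: one phase inversion between the two reflected rays.
For weak reflection here: 2 n t = m λ.
λ = 2 n t / m = 3515 / m nm.
m=4: 879 nm (IR); m=5: 703 nm (visible); m=6: 586 nm (visible); m=7: 502 nm (visible); m=8: 439 nm (visible); m=9: 391 nm (visible); m=10: 352 nm (UV).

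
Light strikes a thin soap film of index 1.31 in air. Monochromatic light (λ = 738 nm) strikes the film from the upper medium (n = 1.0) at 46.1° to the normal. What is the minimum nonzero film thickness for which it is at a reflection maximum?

169 nm

Ray reflecting at the top interface goes from n = 1.0 toward n = 1.31: a half-wave phase shift.
Bottom surface (1.31 → 1.0): reflection off a lower-index medium gives no phase shift.
The two reflections differ by half a wavelength.
So the condition for constructive reflection is 2 n t cos θ_r = (m + ½) λ.
Snell's law: 1.0 sin 46.1° = 1.31 sin θ_r → sin θ_r = 0.550, cos θ_r = 0.835.
Minimum at m = 0: t = λ / (4 n cos θ_r) = 738 / (4 × 1.31 × 0.835) = 169 nm.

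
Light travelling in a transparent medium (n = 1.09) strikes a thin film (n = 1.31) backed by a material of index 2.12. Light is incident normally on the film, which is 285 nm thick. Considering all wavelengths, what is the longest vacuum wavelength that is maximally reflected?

Top surface (1.09 → 1.31): reflection off a higher-index medium gives a half-wave phase shift.
Ray reflecting at the bottom interface goes from n = 1.31 toward n = 2.12: a half-wave phase shift.
The two reflections carry the same phase change, so no net offset.
So the condition for constructive reflection is 2 n t = m λ.
λ = 2 n t / m. The longest wavelength is m = 1: λ = 2 × 1.31 × 285 / 1.00 = 747 nm.

747 nm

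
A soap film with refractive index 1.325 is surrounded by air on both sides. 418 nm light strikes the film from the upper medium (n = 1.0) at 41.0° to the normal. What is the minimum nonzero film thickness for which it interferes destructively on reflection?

At the upper boundary (n = 1.0 to n = 1.325) the reflected ray undergoes a half-wave phase shift.
Ray reflecting at the bottom interface goes from n = 1.325 toward n = 1.0: no phase shift.
Net: one phase inversion between the two reflected rays.
For weak reflection here: 2 n t cos θ_r = m λ.
Snell's law: 1.0 sin 41.0° = 1.325 sin θ_r → sin θ_r = 0.495, cos θ_r = 0.869.
Minimum nonzero at m = 1: t = λ / (2 n cos θ_r) = 418 / (2 × 1.325 × 0.869) = 182 nm.

182 nm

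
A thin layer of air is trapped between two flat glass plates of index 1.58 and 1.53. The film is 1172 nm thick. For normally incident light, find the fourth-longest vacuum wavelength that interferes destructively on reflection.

586 nm

Top surface (1.58 → 1.0): reflection off a lower-index medium gives no phase shift.
Ray reflecting at the bottom interface goes from n = 1.0 toward n = 1.53: a half-wave phase shift.
The two reflections differ by half a wavelength.
For weak reflection here: 2 n t = m λ.
λ = 2 n t / m. The fourth-longest wavelength is m = 4: λ = 2 × 1.0 × 1172 / 4.00 = 586 nm.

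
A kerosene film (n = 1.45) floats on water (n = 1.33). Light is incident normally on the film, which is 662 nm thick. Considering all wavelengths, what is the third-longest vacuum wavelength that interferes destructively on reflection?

Top surface (1.0 → 1.45): reflection off a higher-index medium gives a half-wave phase shift.
Ray reflecting at the bottom interface goes from n = 1.45 toward n = 1.33: no phase shift.
Net: one phase inversion between the two reflected rays.
So the condition for destructive reflection is 2 n t = m λ.
λ = 2 n t / m. The third-longest wavelength is m = 3: λ = 2 × 1.45 × 662 / 3.00 = 640 nm.

640 nm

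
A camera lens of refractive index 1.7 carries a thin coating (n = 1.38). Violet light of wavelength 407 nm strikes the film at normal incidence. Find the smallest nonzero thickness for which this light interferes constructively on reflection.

147 nm

At the upper boundary (n = 1.0 to n = 1.38) the reflected ray undergoes a half-wave phase shift.
Ray reflecting at the bottom interface goes from n = 1.38 toward n = 1.7: a half-wave phase shift.
The two reflections carry the same phase change, so no net offset.
For strong reflection here: 2 n t = m λ.
The smallest nonzero thickness corresponds to m = 1: t = m λ / (2 n) = 1.00 × 407 / (2 × 1.38) = 147 nm.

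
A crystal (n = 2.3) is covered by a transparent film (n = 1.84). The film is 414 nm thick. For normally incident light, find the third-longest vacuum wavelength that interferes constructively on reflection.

508 nm

Top surface (1.0 → 1.84): reflection off a higher-index medium gives a half-wave phase shift.
Ray reflecting at the bottom interface goes from n = 1.84 toward n = 2.3: a half-wave phase shift.
The two reflections carry the same phase change, so no net offset.
For maximum reflection here: 2 n t = m λ.
λ = 2 n t / m. The third-longest wavelength is m = 3: λ = 2 × 1.84 × 414 / 3.00 = 508 nm.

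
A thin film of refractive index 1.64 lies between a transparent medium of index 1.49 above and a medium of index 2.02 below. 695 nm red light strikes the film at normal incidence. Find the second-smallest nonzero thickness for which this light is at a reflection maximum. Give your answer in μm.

Top surface (1.49 → 1.64): reflection off a higher-index medium gives a half-wave phase shift.
At the lower boundary (n = 1.64 to n = 2.02) the reflected ray undergoes a half-wave phase shift.
Zero or two π shifts → no net half-wave offset.
With no net inversion, constructive interference in reflection requires 2 n t = m λ.
The second-smallest nonzero thickness corresponds to m = 2: t = m λ / (2 n) = 2.00 × 695 / (2 × 1.64) = 424 nm.

0.424 μm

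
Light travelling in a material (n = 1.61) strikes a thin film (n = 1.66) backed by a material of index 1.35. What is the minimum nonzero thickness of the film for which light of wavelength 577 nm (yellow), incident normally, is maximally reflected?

Top surface (1.61 → 1.66): reflection off a higher-index medium gives a half-wave phase shift.
At the lower boundary (n = 1.66 to n = 1.35) the reflected ray undergoes no phase shift.
Net: one phase inversion between the two reflected rays.
So the condition for constructive reflection is 2 n t = (m + ½) λ.
Minimum at m = 0: t = λ / (4 n) = 577 / (4 × 1.66) = 86.9 nm.

86.9 nm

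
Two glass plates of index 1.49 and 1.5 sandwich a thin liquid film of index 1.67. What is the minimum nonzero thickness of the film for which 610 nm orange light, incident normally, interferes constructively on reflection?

At the upper boundary (n = 1.49 to n = 1.67) the reflected ray undergoes a half-wave phase shift.
At the lower boundary (n = 1.67 to n = 1.5) the reflected ray undergoes no phase shift.
The two reflections differ by half a wavelength.
For maximum reflection here: 2 n t = (m + ½) λ.
Minimum at m = 0: t = λ / (4 n) = 610 / (4 × 1.67) = 91.3 nm.

91.3 nm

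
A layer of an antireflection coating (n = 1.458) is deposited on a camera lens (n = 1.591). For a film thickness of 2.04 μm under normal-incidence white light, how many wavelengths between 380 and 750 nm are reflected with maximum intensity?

Ray reflecting at the top interface goes from n = 1.0 toward n = 1.458: a half-wave phase shift.
At the lower boundary (n = 1.458 to n = 1.591) the reflected ray undergoes a half-wave phase shift.
The two reflections carry the same phase change, so no net offset.
With no net inversion, constructive interference in reflection requires 2 n t = m λ.
λ = 2 n t / m = 5949 / m nm.
m=7: 850 nm (IR); m=8: 744 nm (visible); m=9: 661 nm (visible); m=10: 595 nm (visible); m=11: 541 nm (visible); m=12: 496 nm (visible); m=13: 458 nm (visible); m=14: 425 nm (visible); m=15: 397 nm (visible); m=16: 372 nm (UV).

8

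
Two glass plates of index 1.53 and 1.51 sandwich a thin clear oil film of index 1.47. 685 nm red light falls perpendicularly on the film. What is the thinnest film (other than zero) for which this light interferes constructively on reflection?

At the upper boundary (n = 1.53 to n = 1.47) the reflected ray undergoes no phase shift.
At the lower boundary (n = 1.47 to n = 1.51) the reflected ray undergoes a half-wave phase shift.
Net: one phase inversion between the two reflected rays.
So the condition for constructive reflection is 2 n t = (m + ½) λ.
Minimum at m = 0: t = λ / (4 n) = 685 / (4 × 1.47) = 116 nm.

116 nm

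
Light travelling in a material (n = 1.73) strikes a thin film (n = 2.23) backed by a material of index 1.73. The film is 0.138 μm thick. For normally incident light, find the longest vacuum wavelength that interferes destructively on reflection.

At the upper boundary (n = 1.73 to n = 2.23) the reflected ray undergoes a half-wave phase shift.
At the lower boundary (n = 2.23 to n = 1.73) the reflected ray undergoes no phase shift.
Net: one phase inversion between the two reflected rays.
With one net inversion, destructive interference in reflection requires 2 n t = m λ.
λ = 2 n t / m. The longest wavelength is m = 1: λ = 2 × 2.23 × 138 / 1.00 = 615 nm.

615 nm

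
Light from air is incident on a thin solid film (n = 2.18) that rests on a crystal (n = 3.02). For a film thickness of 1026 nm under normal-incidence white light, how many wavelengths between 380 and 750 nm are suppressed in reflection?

6

At the upper boundary (n = 1.0 to n = 2.18) the reflected ray undergoes a half-wave phase shift.
At the lower boundary (n = 2.18 to n = 3.02) the reflected ray undergoes a half-wave phase shift.
The two reflections carry the same phase change, so no net offset.
So the condition for destructive reflection is 2 n t = (m + ½) λ.
λ = 2 n t / (m + ½) = 4473 / (m + ½) nm.
m=5: 813 nm (IR); m=6: 688 nm (visible); m=7: 596 nm (visible); m=8: 526 nm (visible); m=9: 471 nm (visible); m=10: 426 nm (visible); m=11: 389 nm (visible); m=12: 358 nm (UV).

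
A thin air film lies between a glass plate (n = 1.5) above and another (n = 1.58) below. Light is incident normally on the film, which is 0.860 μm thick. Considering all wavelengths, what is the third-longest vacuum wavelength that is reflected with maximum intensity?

688 nm

Top surface (1.5 → 1.0): reflection off a lower-index medium gives no phase shift.
At the lower boundary (n = 1.0 to n = 1.58) the reflected ray undergoes a half-wave phase shift.
Exactly one π shift → a net half-wave offset.
For bright reflection here: 2 n t = (m + ½) λ.
λ = 2 n t / (m + ½). The third-longest wavelength is m = 2: λ = 2 × 1.0 × 860 / 2.50 = 688 nm.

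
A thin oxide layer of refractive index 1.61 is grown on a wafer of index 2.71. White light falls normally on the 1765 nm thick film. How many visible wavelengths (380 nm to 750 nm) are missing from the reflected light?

Ray reflecting at the top interface goes from n = 1.0 toward n = 1.61: a half-wave phase shift.
At the lower boundary (n = 1.61 to n = 2.71) the reflected ray undergoes a half-wave phase shift.
The two reflections carry the same phase change, so no net offset.
So the condition for destructive reflection is 2 n t = (m + ½) λ.
λ = 2 n t / (m + ½) = 5683 / (m + ½) nm.
m=7: 758 nm (IR); m=8: 669 nm (visible); m=9: 598 nm (visible); m=10: 541 nm (visible); m=11: 494 nm (visible); m=12: 455 nm (visible); m=13: 421 nm (visible); m=14: 392 nm (visible); m=15: 367 nm (UV).

7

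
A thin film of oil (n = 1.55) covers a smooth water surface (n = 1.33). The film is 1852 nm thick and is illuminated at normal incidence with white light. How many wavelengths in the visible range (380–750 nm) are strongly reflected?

7

Ray reflecting at the top interface goes from n = 1.0 toward n = 1.55: a half-wave phase shift.
At the lower boundary (n = 1.55 to n = 1.33) the reflected ray undergoes no phase shift.
Exactly one π shift → a net half-wave offset.
With one net inversion, constructive interference in reflection requires 2 n t = (m + ½) λ.
λ = 2 n t / (m + ½) = 5741 / (m + ½) nm.
m=7: 765 nm (IR); m=8: 675 nm (visible); m=9: 604 nm (visible); m=10: 547 nm (visible); m=11: 499 nm (visible); m=12: 459 nm (visible); m=13: 425 nm (visible); m=14: 396 nm (visible); m=15: 370 nm (UV).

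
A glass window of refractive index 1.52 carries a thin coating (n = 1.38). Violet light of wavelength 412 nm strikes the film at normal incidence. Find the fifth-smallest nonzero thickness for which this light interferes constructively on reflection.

746 nm

Ray reflecting at the top interface goes from n = 1.0 toward n = 1.38: a half-wave phase shift.
Bottom surface (1.38 → 1.52): reflection off a higher-index medium gives a half-wave phase shift.
Zero or two π shifts → no net half-wave offset.
With no net inversion, constructive interference in reflection requires 2 n t = m λ.
The fifth-smallest nonzero thickness corresponds to m = 5: t = m λ / (2 n) = 5.00 × 412 / (2 × 1.38) = 746 nm.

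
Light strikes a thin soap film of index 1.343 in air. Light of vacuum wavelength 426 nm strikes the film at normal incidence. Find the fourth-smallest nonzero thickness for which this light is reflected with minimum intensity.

634 nm

Top surface (1.0 → 1.343): reflection off a higher-index medium gives a half-wave phase shift.
At the lower boundary (n = 1.343 to n = 1.0) the reflected ray undergoes no phase shift.
Exactly one π shift → a net half-wave offset.
With one net inversion, destructive interference in reflection requires 2 n t = m λ.
The fourth-smallest nonzero thickness corresponds to m = 4: t = m λ / (2 n) = 4.00 × 426 / (2 × 1.343) = 634 nm.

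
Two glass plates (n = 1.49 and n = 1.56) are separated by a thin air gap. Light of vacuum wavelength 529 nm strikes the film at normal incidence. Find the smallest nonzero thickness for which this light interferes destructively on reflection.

265 nm

Ray reflecting at the top interface goes from n = 1.49 toward n = 1.0: no phase shift.
Ray reflecting at the bottom interface goes from n = 1.0 toward n = 1.56: a half-wave phase shift.
The two reflections differ by half a wavelength.
So the condition for destructive reflection is 2 n t = m λ.
The smallest nonzero thickness corresponds to m = 1: t = m λ / (2 n) = 1.00 × 529 / (2 × 1.0) = 265 nm.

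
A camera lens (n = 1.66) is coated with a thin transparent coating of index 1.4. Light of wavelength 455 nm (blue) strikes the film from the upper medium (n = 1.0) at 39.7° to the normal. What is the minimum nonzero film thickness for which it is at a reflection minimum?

Ray reflecting at the top interface goes from n = 1.0 toward n = 1.4: a half-wave phase shift.
At the lower boundary (n = 1.4 to n = 1.66) the reflected ray undergoes a half-wave phase shift.
The two reflections carry the same phase change, so no net offset.
For dark reflection here: 2 n t cos θ_r = (m + ½) λ.
Snell's law: 1.0 sin 39.7° = 1.4 sin θ_r → sin θ_r = 0.456, cos θ_r = 0.890.
Minimum at m = 0: t = λ / (4 n cos θ_r) = 455 / (4 × 1.4 × 0.890) = 91.3 nm.

91.3 nm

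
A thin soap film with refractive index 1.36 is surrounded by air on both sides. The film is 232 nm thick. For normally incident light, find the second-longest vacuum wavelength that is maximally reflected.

421 nm

Top surface (1.0 → 1.36): reflection off a higher-index medium gives a half-wave phase shift.
Bottom surface (1.36 → 1.0): reflection off a lower-index medium gives no phase shift.
Exactly one π shift → a net half-wave offset.
With one net inversion, constructive interference in reflection requires 2 n t = (m + ½) λ.
λ = 2 n t / (m + ½). The second-longest wavelength is m = 1: λ = 2 × 1.36 × 232 / 1.50 = 421 nm.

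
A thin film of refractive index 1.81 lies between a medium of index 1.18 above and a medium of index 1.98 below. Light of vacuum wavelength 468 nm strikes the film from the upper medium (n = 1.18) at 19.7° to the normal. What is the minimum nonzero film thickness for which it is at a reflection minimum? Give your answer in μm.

At the upper boundary (n = 1.18 to n = 1.81) the reflected ray undergoes a half-wave phase shift.
Bottom surface (1.81 → 1.98): reflection off a higher-index medium gives a half-wave phase shift.
Net: no relative phase inversion (both shifts match).
For dark reflection here: 2 n t cos θ_r = (m + ½) λ.
Snell's law: 1.18 sin 19.7° = 1.81 sin θ_r → sin θ_r = 0.220, cos θ_r = 0.976.
Minimum at m = 0: t = λ / (4 n cos θ_r) = 468 / (4 × 1.81 × 0.976) = 66.3 nm.

0.0663 μm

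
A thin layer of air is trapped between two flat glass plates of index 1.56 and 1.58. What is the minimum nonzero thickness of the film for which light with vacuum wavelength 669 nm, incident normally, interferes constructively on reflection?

167 nm

At the upper boundary (n = 1.56 to n = 1.0) the reflected ray undergoes no phase shift.
Ray reflecting at the bottom interface goes from n = 1.0 toward n = 1.58: a half-wave phase shift.
Net: one phase inversion between the two reflected rays.
So the condition for constructive reflection is 2 n t = (m + ½) λ.
Minimum at m = 0: t = λ / (4 n) = 669 / (4 × 1.0) = 167 nm.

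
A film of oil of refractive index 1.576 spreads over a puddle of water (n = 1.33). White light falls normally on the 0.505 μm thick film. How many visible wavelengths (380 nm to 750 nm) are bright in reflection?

2

Ray reflecting at the top interface goes from n = 1.0 toward n = 1.576: a half-wave phase shift.
At the lower boundary (n = 1.576 to n = 1.33) the reflected ray undergoes no phase shift.
Exactly one π shift → a net half-wave offset.
With one net inversion, constructive interference in reflection requires 2 n t = (m + ½) λ.
λ = 2 n t / (m + ½) = 1592 / (m + ½) nm.
m=1: 1061 nm (IR); m=2: 637 nm (visible); m=3: 455 nm (visible); m=4: 354 nm (UV).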